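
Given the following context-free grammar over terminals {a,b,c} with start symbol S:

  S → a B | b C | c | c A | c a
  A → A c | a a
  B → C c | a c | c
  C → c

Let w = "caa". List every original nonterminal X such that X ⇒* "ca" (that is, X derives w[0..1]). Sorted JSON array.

CNF form of G:
  S -> T0 A | T0 T1 | T1 B | T2 C | c
  A -> A T0 | T1 T1
  B -> C T0 | T1 T0 | c
  C -> c
  T0 -> c
  T1 -> a
  T2 -> b

Fill CYK table bottom-up, restricted to cells inside w[0..1]:
  [0..0]={B,C,S,T0}  "c"  orig:{B,C,S}
  [1..1]={T1}  "a"  orig:{}
  [0..1]={S}  "ca"

Original NTs in T[0,1] deriving "ca": ["S"]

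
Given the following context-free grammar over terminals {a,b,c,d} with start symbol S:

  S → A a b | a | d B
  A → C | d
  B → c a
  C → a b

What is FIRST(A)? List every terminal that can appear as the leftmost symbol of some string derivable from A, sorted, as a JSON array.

Compute FIRST by fixpoint:
pass 1:
  A via A→d: +{d}
  B via B→c a: +{c}
  C via C→a b: +{a}
  S via S→A a b: +{d}
  S via S→a: +{a}
  S: {a,d}  A: {d}  B: {c}  C: {a}
pass 2:
  A via A→C: +{a}
  S: {a,d}  A: {a,d}  B: {c}  C: {a}
pass 3: — fixpoint
  S: {a,d}  A: {a,d}  B: {c}  C: {a}

FIRST(A) = ["a", "d"]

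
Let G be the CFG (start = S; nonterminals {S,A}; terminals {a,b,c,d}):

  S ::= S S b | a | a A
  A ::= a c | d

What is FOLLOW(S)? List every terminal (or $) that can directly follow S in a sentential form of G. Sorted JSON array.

FIRST sets, iterate to fixpoint:
pass 1:
  A via A→a c: +{a}
  A via A→d: +{d}
  S via S→a: +{a}
  FIRST(S)={a}  FIRST(A)={a,d}
pass 2: (no change)
  FIRST(S)={a}  FIRST(A)={a,d}

Compute FOLLOW by fixpoint:
FOLLOW(S) := {$}
round 1:
  S→S S b: FOLLOW(S) ⊇ FIRST(S) = {a}; new: +{a}
  S→S S b: FOLLOW(S) ⊇ FIRST(b) = {b}; new: +{b}
  S→a A: FOLLOW(A) ⊇ FOLLOW(S) ⊇ {$,a,b}; new: +{$,a,b}
  S: {$,a,b}  A: {$,a,b}
round 2: done
  S: {$,a,b}  A: {$,a,b}

FOLLOW(S) = ["$", "a", "b"]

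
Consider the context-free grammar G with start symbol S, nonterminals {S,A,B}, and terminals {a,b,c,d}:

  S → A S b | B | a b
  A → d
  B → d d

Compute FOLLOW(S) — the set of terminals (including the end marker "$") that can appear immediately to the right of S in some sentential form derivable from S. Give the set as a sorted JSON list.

Compute FIRST by fixpoint:
round 1:
  A via A→d: +{d}
  B via B→d d: +{d}
  S via S→A S b: +{d}
  S via S→a b: +{a}
  FIRST[S]={a,d}  FIRST[A]={d}  FIRST[B]={d}
round 2: (no change)
  FIRST[S]={a,d}  FIRST[A]={d}  FIRST[B]={d}

FOLLOW iteration:
FOLLOW(S) := {$}
round 1:
  S→A S b: FOLLOW(A) ⊇ FIRST(S) = {a,d}; new: +{a,d}
  S→A S b: FOLLOW(S) ⊇ FIRST(b) = {b}; new: +{b}
  S→B: FOLLOW(B) ⊇ FOLLOW(S) ⊇ {$,b}; new: +{$,b}
  FOLLOW(S)={$,b}  FOLLOW(A)={a,d}  FOLLOW(B)={$,b}
round 2: done
  FOLLOW(S)={$,b}  FOLLOW(A)={a,d}  FOLLOW(B)={$,b}

FOLLOW(S) = ["$", "b"]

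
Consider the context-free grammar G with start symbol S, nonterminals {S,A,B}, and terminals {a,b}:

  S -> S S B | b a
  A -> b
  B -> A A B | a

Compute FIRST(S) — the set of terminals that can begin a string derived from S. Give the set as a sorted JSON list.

Compute FIRST by fixpoint:
round 1:
  A via A→b: +{b}
  B via B→A A B: +{b}
  B via B→a: +{a}
  S via S→b a: +{b}
  S: {b}  A: {b}  B: {a,b}
round 2: — fixpoint
  S: {b}  A: {b}  B: {a,b}

FIRST(S) = ["b"]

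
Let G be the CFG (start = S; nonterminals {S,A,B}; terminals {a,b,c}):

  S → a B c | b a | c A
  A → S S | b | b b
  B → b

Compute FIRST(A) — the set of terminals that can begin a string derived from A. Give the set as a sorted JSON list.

Compute FIRST by fixpoint:
iter 1:
  A via A→b: +{b}
  B via B→b: +{b}
  S via S→a B c: +{a}
  S via S→b a: +{b}
  S via S→c A: +{c}
  FIRST(S)={a,b,c}  FIRST(A)={b}  FIRST(B)={b}
iter 2:
  A via A→S S: +{a,c}
  FIRST(S)={a,b,c}  FIRST(A)={a,b,c}  FIRST(B)={b}
iter 3: (no change)
  FIRST(S)={a,b,c}  FIRST(A)={a,b,c}  FIRST(B)={b}

FIRST(A) = ["a", "b", "c"]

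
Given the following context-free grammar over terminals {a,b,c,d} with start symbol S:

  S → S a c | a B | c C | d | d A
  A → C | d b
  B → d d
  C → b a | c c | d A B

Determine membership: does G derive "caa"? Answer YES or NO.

CNF form of G:
  S -> S X6 | T1 B | T2 C | T3 A | d
  A -> T0 T1 | T2 T2 | T3 T0 | T3 X4
  B -> T3 T3
  C -> T0 T1 | T2 T2 | T3 X5
  T0 -> b
  T1 -> a
  T2 -> c
  T3 -> d
  X4 -> A B
  X5 -> A B
  X6 -> T1 T2

CYK table (by increasing span):
  T[0,0] 'c' = {T2}  orig:{}
  T[1,1] 'a' = {T1}  orig:{}
  T[2,2] 'a' = {T1}  orig:{}
  T[0,1] 'ca' = ∅
  T[1,2] 'aa' = ∅
  T[0,2] 'caa' = ∅

S ∉ T[0,2] ⇒ NO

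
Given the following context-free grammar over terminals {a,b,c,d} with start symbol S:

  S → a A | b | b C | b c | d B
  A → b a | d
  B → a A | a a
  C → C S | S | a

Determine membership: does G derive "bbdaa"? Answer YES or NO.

Convert to CNF:
  S -> T0 C | T0 T2 | T1 A | T3 B | b
  A -> T0 T1 | d
  B -> T1 A | T1 T1
  C -> C S | T0 C | T0 T2 | T1 A | T3 B | a | b
  T0 -> b
  T1 -> a
  T2 -> c
  T3 -> d

Fill CYK table bottom-up:
  cell(0,0) b: {C,S,T0}  orig:{C,S}
  cell(1,1) b: {C,S,T0}  orig:{C,S}
  cell(2,2) d: {A,T3}  orig:{A}
  cell(3,3) a: {C,T1}  orig:{C}
  cell(4,4) a: {C,T1}  orig:{C}
  cell(0,1) bb: {C,S}
  cell(1,2) bd: ∅
  cell(2,3) da: ∅
  cell(3,4) aa: {B}
  cell(0,2) bbd: ∅
  cell(1,3) bda: ∅
  cell(2,4) daa: {C,S}
  cell(0,3) bbda: ∅
  cell(1,4) bdaa: {C,S}
  cell(0,4) bbdaa: {C,S}

S ∈ T[0,4] ⇒ YES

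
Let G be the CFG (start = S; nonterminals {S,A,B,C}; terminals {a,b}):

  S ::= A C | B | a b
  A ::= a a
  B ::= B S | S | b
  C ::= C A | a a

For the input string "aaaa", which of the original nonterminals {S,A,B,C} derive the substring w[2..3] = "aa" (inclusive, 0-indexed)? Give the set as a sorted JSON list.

CNF form of G:
  S -> A C | B S | T0 T1 | b
  A -> T0 T0
  B -> A C | B S | T0 T1 | b
  C -> C A | T0 T0
  T0 -> a
  T1 -> b

CYK fill, restricted to cells inside w[2..3]:
  [2..2]={T0}  "a"  orig:{}
  [3..3]={T0}  "a"  orig:{}
  [2..3]={A,C}  "aa"

Original NTs in T[2,3] deriving "aa": ["A", "C"]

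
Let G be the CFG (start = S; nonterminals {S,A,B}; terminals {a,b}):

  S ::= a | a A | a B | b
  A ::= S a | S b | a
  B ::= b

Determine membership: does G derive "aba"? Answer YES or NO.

CNF form of G:
  S -> T0 A | T0 B | a | b
  A -> S T0 | S T1 | a
  B -> b
  T0 -> a
  T1 -> b

CYK fill:
  [0..0]={A,S,T0}  "a"  orig:{A,S}
  [1..1]={B,S,T1}  "b"  orig:{B,S}
  [2..2]={A,S,T0}  "a"  orig:{A,S}
  [0..1]={A,S}  "ab"
  [1..2]={A}  "ba"
  [0..2]={A,S}  "aba"

S ∈ T[0,2] ⇒ YES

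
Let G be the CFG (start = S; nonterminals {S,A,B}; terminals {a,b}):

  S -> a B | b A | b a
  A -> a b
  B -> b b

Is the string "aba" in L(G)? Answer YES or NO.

CNF form of G:
  S -> T0 B | T1 A | T1 T0
  A -> T0 T1
  B -> T1 T1
  T0 -> a
  T1 -> b

Fill CYK table bottom-up:
  T[0,0] 'a' = {T0}  orig:{}
  T[1,1] 'b' = {T1}  orig:{}
  T[2,2] 'a' = {T0}  orig:{}
  T[0,1] 'ab' = {A}
  T[1,2] 'ba' = {S}
  T[0,2] 'aba' = ∅

S ∉ T[0,2] ⇒ NO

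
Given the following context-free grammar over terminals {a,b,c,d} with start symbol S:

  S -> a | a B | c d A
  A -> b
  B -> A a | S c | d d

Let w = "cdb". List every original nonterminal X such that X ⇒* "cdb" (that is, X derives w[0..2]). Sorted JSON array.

Convert to CNF:
  S -> T0 B | T1 X3 | a
  A -> b
  B -> A T0 | S T1 | T2 T2
  T0 -> a
  T1 -> c
  T2 -> d
  X3 -> T2 A

Fill CYK table bottom-up (cells [i..j] with 0 ≤ i ≤ j ≤ 2 only):
  cell(0,0) c: {T1}  orig:{}
  cell(1,1) d: {T2}  orig:{}
  cell(2,2) b: {A}
  cell(0,1) cd: ∅
  cell(1,2) db: {X3}  orig:{}
  cell(0,2) cdb: {S}

Original NTs in T[0,2] deriving "cdb": ["S"]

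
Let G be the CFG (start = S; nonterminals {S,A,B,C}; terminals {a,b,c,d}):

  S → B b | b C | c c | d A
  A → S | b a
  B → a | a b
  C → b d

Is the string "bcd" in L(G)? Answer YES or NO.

Convert to CNF:
  S -> B T0 | T0 C | T2 T2 | T3 A
  A -> B T0 | T0 C | T0 T1 | T2 T2 | T3 A
  B -> T1 T0 | a
  C -> T0 T3
  T0 -> b
  T1 -> a
  T2 -> c
  T3 -> d

CYK table (by increasing span):
  T[0,0] 'b' = {T0}  orig:{}
  T[1,1] 'c' = {T2}  orig:{}
  T[2,2] 'd' = {T3}  orig:{}
  T[0,1] 'bc' = ∅
  T[1,2] 'cd' = ∅
  T[0,2] 'bcd' = ∅

S ∉ T[0,2] ⇒ NO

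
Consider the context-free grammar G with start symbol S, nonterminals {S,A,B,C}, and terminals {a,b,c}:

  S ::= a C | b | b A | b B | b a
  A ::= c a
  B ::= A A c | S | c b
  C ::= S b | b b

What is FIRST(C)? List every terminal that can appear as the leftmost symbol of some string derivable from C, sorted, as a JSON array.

Compute FIRST by fixpoint:
iter 1:
  A via A→c a: +{c}
  B via B→A A c: +{c}
  C via C→b b: +{b}
  S via S→a C: +{a}
  S via S→b: +{b}
  FIRST[S]={a,b}  FIRST[A]={c}  FIRST[B]={c}  FIRST[C]={b}
iter 2:
  B via B→S: +{a,b}
  C via C→S b: +{a}
  FIRST[S]={a,b}  FIRST[A]={c}  FIRST[B]={a,b,c}  FIRST[C]={a,b}
iter 3: (stable)
  FIRST[S]={a,b}  FIRST[A]={c}  FIRST[B]={a,b,c}  FIRST[C]={a,b}

FIRST(C) = ["a", "b"]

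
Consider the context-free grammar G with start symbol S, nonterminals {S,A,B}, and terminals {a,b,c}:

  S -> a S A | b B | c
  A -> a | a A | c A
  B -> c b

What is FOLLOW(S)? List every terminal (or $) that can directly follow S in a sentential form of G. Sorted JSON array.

FIRST iteration:
round 1:
  A via A→a: +{a}
  A via A→c A: +{c}
  B via B→c b: +{c}
  S via S→a S A: +{a}
  S via S→b B: +{b}
  S via S→c: +{c}
  S: {a,b,c}  A: {a,c}  B: {c}
round 2: (stable)
  S: {a,b,c}  A: {a,c}  B: {c}

FOLLOW sets:
seed FOLLOW(S) with $
iter 1:
  S→a S A: FOLLOW(S) ⊇ FIRST(A) = {a,c}; new: +{a,c}
  S→a S A: FOLLOW(A) ⊇ FOLLOW(S) ⊇ {$,a,c}; new: +{$,a,c}
  S→b B: FOLLOW(B) ⊇ FOLLOW(S) ⊇ {$,a,c}; new: +{$,a,c}
  FOLLOW[S]={$,a,c}  FOLLOW[A]={$,a,c}  FOLLOW[B]={$,a,c}
iter 2: — fixpoint
  FOLLOW[S]={$,a,c}  FOLLOW[A]={$,a,c}  FOLLOW[B]={$,a,c}

FOLLOW(S) = ["$", "a", "c"]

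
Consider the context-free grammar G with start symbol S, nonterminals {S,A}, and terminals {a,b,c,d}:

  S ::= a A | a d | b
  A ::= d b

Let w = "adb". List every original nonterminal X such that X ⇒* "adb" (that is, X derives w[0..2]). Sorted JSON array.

Convert to CNF:
  S -> T2 A | T2 T0 | b
  A -> T0 T1
  T0 -> d
  T1 -> b
  T2 -> a

CYK fill — only the sub-triangle for w[0..2]:
  cell(0,0) a: {T2}  orig:{}
  cell(1,1) d: {T0}  orig:{}
  cell(2,2) b: {S,T1}  orig:{S}
  cell(0,1) ad: {S}
  cell(1,2) db: {A}
  cell(0,2) adb: {S}

Original NTs in T[0,2] deriving "adb": ["S"]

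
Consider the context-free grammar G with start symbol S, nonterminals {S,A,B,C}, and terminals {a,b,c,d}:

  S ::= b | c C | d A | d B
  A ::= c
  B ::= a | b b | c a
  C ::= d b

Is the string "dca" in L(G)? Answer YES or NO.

CNF form of G:
  S -> T1 C | T3 A | T3 B | b
  A -> c
  B -> T0 T0 | T1 T2 | a
  C -> T3 T0
  T0 -> b
  T1 -> c
  T2 -> a
  T3 -> d

Fill CYK table bottom-up:
  [0..0]={T3}  "d"  orig:{}
  [1..1]={A,T1}  "c"  orig:{A}
  [2..2]={B,T2}  "a"  orig:{B}
  [0..1]={S}  "dc"
  [1..2]={B}  "ca"
  [0..2]={S}  "dca"

S ∈ T[0,2] ⇒ YES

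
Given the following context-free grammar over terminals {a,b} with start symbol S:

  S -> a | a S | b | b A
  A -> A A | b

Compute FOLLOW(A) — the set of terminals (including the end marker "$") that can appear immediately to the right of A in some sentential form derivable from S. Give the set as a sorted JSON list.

Compute FIRST by fixpoint:
iter 1:
  A via A→b: +{b}
  S via S→a: +{a}
  S via S→b: +{b}
  FIRST[S]={a,b}  FIRST[A]={b}
iter 2: (no change)
  FIRST[S]={a,b}  FIRST[A]={b}

FOLLOW iteration:
seed FOLLOW(S) with $
[1]
  A→A A: FOLLOW(A) ⊇ FIRST(A) = {b}; new: +{b}
  S→b A: FOLLOW(A) ⊇ FOLLOW(S) ⊇ {$}; new: +{$}
  FOLLOW[S]={$}  FOLLOW[A]={$,b}
[2] (stable)
  FOLLOW[S]={$}  FOLLOW[A]={$,b}

FOLLOW(A) = ["$", "b"]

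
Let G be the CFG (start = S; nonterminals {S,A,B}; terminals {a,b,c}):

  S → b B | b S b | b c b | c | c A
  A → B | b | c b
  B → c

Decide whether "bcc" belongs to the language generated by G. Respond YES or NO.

Convert to CNF:
  S -> T0 A | T1 B | T1 X2 | T1 X3 | c
  A -> T0 T1 | b | c
  B -> c
  T0 -> c
  T1 -> b
  X2 -> S T1
  X3 -> T0 T1

CYK fill:
  cell(0,0) b: {A,T1}  orig:{A}
  cell(1,1) c: {A,B,S,T0}  orig:{A,B,S}
  cell(2,2) c: {A,B,S,T0}  orig:{A,B,S}
  cell(0,1) bc: {S}
  cell(1,2) cc: {S}
  cell(0,2) bcc: ∅

S ∉ T[0,2] ⇒ NO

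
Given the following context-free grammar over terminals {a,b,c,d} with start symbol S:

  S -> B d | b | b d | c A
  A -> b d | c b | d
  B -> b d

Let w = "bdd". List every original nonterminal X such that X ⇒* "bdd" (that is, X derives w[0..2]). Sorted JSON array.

CNF form of G:
  S -> B T1 | T0 T1 | T2 A | b
  A -> T0 T1 | T2 T0 | d
  B -> T0 T1
  T0 -> b
  T1 -> d
  T2 -> c

CYK fill — only the sub-triangle for w[0..2]:
  cell(0,0) b: {S,T0}  orig:{S}
  cell(1,1) d: {A,T1}  orig:{A}
  cell(2,2) d: {A,T1}  orig:{A}
  cell(0,1) bd: {A,B,S}
  cell(1,2) dd: ∅
  cell(0,2) bdd: {S}

Original NTs in T[0,2] deriving "bdd": ["S"]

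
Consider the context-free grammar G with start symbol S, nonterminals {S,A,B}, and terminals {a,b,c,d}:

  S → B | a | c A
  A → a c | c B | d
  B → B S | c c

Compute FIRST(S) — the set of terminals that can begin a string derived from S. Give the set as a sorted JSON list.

Compute FIRST by fixpoint:
round 1:
  A via A→a c: +{a}
  A via A→c B: +{c}
  A via A→d: +{d}
  B via B→c c: +{c}
  S via S→B: +{c}
  S via S→a: +{a}
  S: {a,c}  A: {a,c,d}  B: {c}
round 2: (no change)
  S: {a,c}  A: {a,c,d}  B: {c}

FIRST(S) = ["a", "c"]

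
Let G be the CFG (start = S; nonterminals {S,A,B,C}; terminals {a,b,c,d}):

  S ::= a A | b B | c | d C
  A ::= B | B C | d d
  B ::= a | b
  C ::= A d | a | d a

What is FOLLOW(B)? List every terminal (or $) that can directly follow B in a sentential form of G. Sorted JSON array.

Compute FIRST by fixpoint:
pass 1:
  A via A→d d: +{d}
  B via B→a: +{a}
  B via B→b: +{b}
  C via C→A d: +{d}
  C via C→a: +{a}
  S via S→a A: +{a}
  S via S→b B: +{b}
  S via S→c: +{c}
  S via S→d C: +{d}
  FIRST(S)={a,b,c,d}  FIRST(A)={d}  FIRST(B)={a,b}  FIRST(C)={a,d}
pass 2:
  A via A→B: +{a,b}
  C via C→A d: +{b}
  FIRST(S)={a,b,c,d}  FIRST(A)={a,b,d}  FIRST(B)={a,b}  FIRST(C)={a,b,d}
pass 3: — fixpoint
  FIRST(S)={a,b,c,d}  FIRST(A)={a,b,d}  FIRST(B)={a,b}  FIRST(C)={a,b,d}

FOLLOW sets:
FOLLOW(S) := {$}
round 1:
  A→B C: FOLLOW(B) ⊇ FIRST(C) = {a,b,d}; new: +{a,b,d}
  C→A d: FOLLOW(A) ⊇ FIRST(d) = {d}; new: +{d}
  S→a A: FOLLOW(A) ⊇ FOLLOW(S) ⊇ {$}; new: +{$}
  S→b B: FOLLOW(B) ⊇ FOLLOW(S) ⊇ {$}; new: +{$}
  S→d C: FOLLOW(C) ⊇ FOLLOW(S) ⊇ {$}; new: +{$}
  S: {$}  A: {$,d}  B: {$,a,b,d}  C: {$}
round 2:
  A→B C: FOLLOW(C) ⊇ FOLLOW(A) ⊇ {$,d}; new: +{d}
  S: {$}  A: {$,d}  B: {$,a,b,d}  C: {$,d}
round 3: done
  S: {$}  A: {$,d}  B: {$,a,b,d}  C: {$,d}

FOLLOW(B) = ["$", "a", "b", "d"]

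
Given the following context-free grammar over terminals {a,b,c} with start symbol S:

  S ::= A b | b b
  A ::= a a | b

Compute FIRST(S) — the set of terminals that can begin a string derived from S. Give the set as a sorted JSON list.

FIRST iteration:
[1]
  A via A→a a: +{a}
  A via A→b: +{b}
  S via S→A b: +{a,b}
  S: {a,b}  A: {a,b}
[2] (stable)
  S: {a,b}  A: {a,b}

FIRST(S) = ["a", "b"]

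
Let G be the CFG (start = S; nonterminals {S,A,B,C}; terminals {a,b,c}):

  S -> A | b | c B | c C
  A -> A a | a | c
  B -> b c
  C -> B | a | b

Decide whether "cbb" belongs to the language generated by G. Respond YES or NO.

CNF form of G:
  S -> A T0 | T2 B | T2 C | a | b | c
  A -> A T0 | a | c
  B -> T1 T2
  C -> T1 T2 | a | b
  T0 -> a
  T1 -> b
  T2 -> c

CYK table (by increasing span):
  [0..0]={A,S,T2}  "c"  orig:{A,S}
  [1..1]={C,S,T1}  "b"  orig:{C,S}
  [2..2]={C,S,T1}  "b"  orig:{C,S}
  [0..1]={S}  "cb"
  [1..2]=∅  "bb"
  [0..2]=∅  "cbb"

S ∉ T[0,2] ⇒ NO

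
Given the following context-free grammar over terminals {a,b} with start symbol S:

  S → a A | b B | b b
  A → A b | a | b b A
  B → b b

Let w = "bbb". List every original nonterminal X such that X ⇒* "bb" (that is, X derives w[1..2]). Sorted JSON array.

CNF form of G:
  S -> T0 B | T0 T0 | T1 A
  A -> A T0 | T0 X2 | a
  B -> T0 T0
  T0 -> b
  T1 -> a
  X2 -> T0 A

CYK table (by increasing span), restricted to cells inside w[1..2]:
  [1..1]={T0}  "b"  orig:{}
  [2..2]={T0}  "b"  orig:{}
  [1..2]={B,S}  "bb"

Original NTs in T[1,2] deriving "bb": ["B", "S"]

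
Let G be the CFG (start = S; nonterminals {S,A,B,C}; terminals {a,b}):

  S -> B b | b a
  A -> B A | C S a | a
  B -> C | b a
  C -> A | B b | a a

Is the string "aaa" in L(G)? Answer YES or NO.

CNF form of G:
  S -> B T1 | T1 T0
  A -> B A | C X2 | a
  B -> B A | B T1 | C X3 | T0 T0 | T1 T0 | a
  C -> B A | B T1 | C X4 | T0 T0 | a
  T0 -> a
  T1 -> b
  X2 -> S T0
  X3 -> S T0
  X4 -> S T0

Fill CYK table bottom-up:
  T[0,0] 'a' = {A,B,C,T0}  orig:{A,B,C}
  T[1,1] 'a' = {A,B,C,T0}  orig:{A,B,C}
  T[2,2] 'a' = {A,B,C,T0}  orig:{A,B,C}
  T[0,1] 'aa' = {A,B,C}
  T[1,2] 'aa' = {A,B,C}
  T[0,2] 'aaa' = {A,B,C}

S ∉ T[0,2] ⇒ NO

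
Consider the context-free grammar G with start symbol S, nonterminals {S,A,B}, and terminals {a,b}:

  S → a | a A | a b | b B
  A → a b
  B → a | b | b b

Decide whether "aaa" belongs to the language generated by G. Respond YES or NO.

CNF form of G:
  S -> T0 A | T0 T1 | T1 B | a
  A -> T0 T1
  B -> T1 T1 | a | b
  T0 -> a
  T1 -> b

CYK table (by increasing span):
  [0..0]={B,S,T0}  "a"  orig:{B,S}
  [1..1]={B,S,T0}  "a"  orig:{B,S}
  [2..2]={B,S,T0}  "a"  orig:{B,S}
  [0..1]=∅  "aa"
  [1..2]=∅  "aa"
  [0..2]=∅  "aaa"

S ∉ T[0,2] ⇒ NO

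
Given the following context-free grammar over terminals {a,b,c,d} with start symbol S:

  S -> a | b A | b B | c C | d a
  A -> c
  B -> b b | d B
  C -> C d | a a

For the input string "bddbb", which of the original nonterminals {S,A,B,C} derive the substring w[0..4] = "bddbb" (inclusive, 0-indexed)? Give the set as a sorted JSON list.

CNF form of G:
  S -> T0 A | T0 B | T1 T2 | T3 C | a
  A -> c
  B -> T0 T0 | T1 B
  C -> C T1 | T2 T2
  T0 -> b
  T1 -> d
  T2 -> a
  T3 -> c

CYK fill — only the sub-triangle for w[0..4]:
  [0..0]={T0}  "b"  orig:{}
  [1..1]={T1}  "d"  orig:{}
  [2..2]={T1}  "d"  orig:{}
  [3..3]={T0}  "b"  orig:{}
  [4..4]={T0}  "b"  orig:{}
  [0..1]=∅  "bd"
  [1..2]=∅  "dd"
  [2..3]=∅  "db"
  [3..4]={B}  "bb"
  [0..2]=∅  "bdd"
  [1..3]=∅  "ddb"
  [2..4]={B}  "dbb"
  [0..3]=∅  "bddb"
  [1..4]={B}  "ddbb"
  [0..4]={S}  "bddbb"

Original NTs in T[0,4] deriving "bddbb": ["S"]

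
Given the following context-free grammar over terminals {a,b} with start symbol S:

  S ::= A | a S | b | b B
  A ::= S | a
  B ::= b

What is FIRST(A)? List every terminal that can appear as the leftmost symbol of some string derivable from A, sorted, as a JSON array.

Compute FIRST by fixpoint:
round 1:
  A via A→a: +{a}
  B via B→b: +{b}
  S via S→A: +{a}
  S via S→b: +{b}
  S: {a,b}  A: {a}  B: {b}
round 2:
  A via A→S: +{b}
  S: {a,b}  A: {a,b}  B: {b}
round 3: done
  S: {a,b}  A: {a,b}  B: {b}

FIRST(A) = ["a", "b"]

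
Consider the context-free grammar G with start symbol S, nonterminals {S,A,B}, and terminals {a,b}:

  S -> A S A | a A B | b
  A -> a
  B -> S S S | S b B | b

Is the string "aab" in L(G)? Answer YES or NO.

CNF form of G:
  S -> A X4 | T1 X5 | b
  A -> a
  B -> S X2 | S X3 | b
  T0 -> b
  T1 -> a
  X2 -> S S
  X3 -> T0 B
  X4 -> S A
  X5 -> A B

Fill CYK table bottom-up:
  cell(0,0) a: {A,T1}  orig:{A}
  cell(1,1) a: {A,T1}  orig:{A}
  cell(2,2) b: {B,S,T0}  orig:{B,S}
  cell(0,1) aa: ∅
  cell(1,2) ab: {X5}  orig:{}
  cell(0,2) aab: {S}

S ∈ T[0,2] ⇒ YES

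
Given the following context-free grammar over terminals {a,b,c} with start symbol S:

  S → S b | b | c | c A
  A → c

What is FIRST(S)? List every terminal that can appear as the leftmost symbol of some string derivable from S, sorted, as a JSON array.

FIRST sets, iterate to fixpoint:
iter 1:
  A via A→c: +{c}
  S via S→b: +{b}
  S via S→c: +{c}
  FIRST(S)={b,c}  FIRST(A)={c}
iter 2: — fixpoint
  FIRST(S)={b,c}  FIRST(A)={c}

FIRST(S) = ["b", "c"]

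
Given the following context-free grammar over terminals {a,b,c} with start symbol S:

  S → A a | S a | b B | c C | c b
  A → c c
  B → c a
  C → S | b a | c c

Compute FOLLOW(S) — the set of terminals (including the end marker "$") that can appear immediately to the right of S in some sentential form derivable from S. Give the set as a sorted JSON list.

Compute FIRST by fixpoint:
round 1:
  A via A→c c: +{c}
  B via B→c a: +{c}
  C via C→b a: +{b}
  C via C→c c: +{c}
  S via S→A a: +{c}
  S via S→b B: +{b}
  FIRST[S]={b,c}  FIRST[A]={c}  FIRST[B]={c}  FIRST[C]={b,c}
round 2: — fixpoint
  FIRST[S]={b,c}  FIRST[A]={c}  FIRST[B]={c}  FIRST[C]={b,c}

FOLLOW iteration:
FOLLOW(S) := {$}
pass 1:
  S→A a: FOLLOW(A) ⊇ FIRST(a) = {a}; new: +{a}
  S→S a: FOLLOW(S) ⊇ FIRST(a) = {a}; new: +{a}
  S→b B: FOLLOW(B) ⊇ FOLLOW(S) ⊇ {$,a}; new: +{$,a}
  S→c C: FOLLOW(C) ⊇ FOLLOW(S) ⊇ {$,a}; new: +{$,a}
  FOLLOW[S]={$,a}  FOLLOW[A]={a}  FOLLOW[B]={$,a}  FOLLOW[C]={$,a}
pass 2: (no change)
  FOLLOW[S]={$,a}  FOLLOW[A]={a}  FOLLOW[B]={$,a}  FOLLOW[C]={$,a}

FOLLOW(S) = ["$", "a"]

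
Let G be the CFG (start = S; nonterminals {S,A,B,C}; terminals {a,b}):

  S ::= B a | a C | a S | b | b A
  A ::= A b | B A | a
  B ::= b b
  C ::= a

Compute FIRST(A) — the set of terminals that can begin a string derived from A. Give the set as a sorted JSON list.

FIRST sets, iterate to fixpoint:
[1]
  A via A→a: +{a}
  B via B→b b: +{b}
  C via C→a: +{a}
  S via S→B a: +{b}
  S via S→a C: +{a}
  S: {a,b}  A: {a}  B: {b}  C: {a}
[2]
  A via A→B A: +{b}
  S: {a,b}  A: {a,b}  B: {b}  C: {a}
[3] — fixpoint
  S: {a,b}  A: {a,b}  B: {b}  C: {a}

FIRST(A) = ["a", "b"]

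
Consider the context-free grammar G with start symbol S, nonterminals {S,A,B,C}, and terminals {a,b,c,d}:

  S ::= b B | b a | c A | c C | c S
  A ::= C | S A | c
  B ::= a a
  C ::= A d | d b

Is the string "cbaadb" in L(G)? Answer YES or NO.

CNF form of G:
  S -> T1 B | T1 T2 | T3 A | T3 C | T3 S
  A -> A T0 | S A | T0 T1 | c
  B -> T2 T2
  C -> A T0 | T0 T1
  T0 -> d
  T1 -> b
  T2 -> a
  T3 -> c

CYK fill:
  [0..0]={A,T3}  "c"  orig:{A}
  [1..1]={T1}  "b"  orig:{}
  [2..2]={T2}  "a"  orig:{}
  [3..3]={T2}  "a"  orig:{}
  [4..4]={T0}  "d"  orig:{}
  [5..5]={T1}  "b"  orig:{}
  [0..1]=∅  "cb"
  [1..2]={S}  "ba"
  [2..3]={B}  "aa"
  [3..4]=∅  "ad"
  [4..5]={A,C}  "db"
  [0..2]={S}  "cba"
  [1..3]={S}  "baa"
  [2..4]=∅  "aad"
  [3..5]=∅  "adb"
  [0..3]={S}  "cbaa"
  [1..4]=∅  "baad"
  [2..5]=∅  "aadb"
  [0..4]=∅  "cbaad"
  [1..5]={A}  "baadb"
  [0..5]={A,S}  "cbaadb"

S ∈ T[0,5] ⇒ YES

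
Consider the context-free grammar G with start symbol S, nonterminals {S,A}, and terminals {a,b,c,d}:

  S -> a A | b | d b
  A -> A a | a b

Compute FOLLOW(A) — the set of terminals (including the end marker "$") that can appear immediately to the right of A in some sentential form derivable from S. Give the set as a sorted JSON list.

FIRST iteration:
pass 1:
  A via A→a b: +{a}
  S via S→a A: +{a}
  S via S→b: +{b}
  S via S→d b: +{d}
  FIRST[S]={a,b,d}  FIRST[A]={a}
pass 2: (stable)
  FIRST[S]={a,b,d}  FIRST[A]={a}

Compute FOLLOW by fixpoint:
FOLLOW(S) := {$}
pass 1:
  A→A a: FOLLOW(A) ⊇ FIRST(a) = {a}; new: +{a}
  S→a A: FOLLOW(A) ⊇ FOLLOW(S) ⊇ {$}; new: +{$}
  S: {$}  A: {$,a}
pass 2: done
  S: {$}  A: {$,a}

FOLLOW(A) = ["$", "a"]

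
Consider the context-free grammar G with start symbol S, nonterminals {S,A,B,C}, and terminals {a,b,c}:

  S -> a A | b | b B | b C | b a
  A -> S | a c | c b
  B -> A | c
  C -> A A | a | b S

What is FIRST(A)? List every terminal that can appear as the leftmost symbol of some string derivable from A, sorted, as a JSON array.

FIRST iteration:
pass 1:
  A via A→a c: +{a}
  A via A→c b: +{c}
  B via B→A: +{a,c}
  C via C→A A: +{a,c}
  C via C→b S: +{b}
  S via S→a A: +{a}
  S via S→b: +{b}
  FIRST[S]={a,b}  FIRST[A]={a,c}  FIRST[B]={a,c}  FIRST[C]={a,b,c}
pass 2:
  A via A→S: +{b}
  B via B→A: +{b}
  FIRST[S]={a,b}  FIRST[A]={a,b,c}  FIRST[B]={a,b,c}  FIRST[C]={a,b,c}
pass 3: — fixpoint
  FIRST[S]={a,b}  FIRST[A]={a,b,c}  FIRST[B]={a,b,c}  FIRST[C]={a,b,c}

FIRST(A) = ["a", "b", "c"]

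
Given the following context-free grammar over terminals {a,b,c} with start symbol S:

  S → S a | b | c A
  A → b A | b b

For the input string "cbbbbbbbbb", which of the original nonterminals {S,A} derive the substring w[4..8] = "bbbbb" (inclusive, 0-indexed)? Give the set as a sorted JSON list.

CNF form of G:
  S -> S T1 | T2 A | b
  A -> T0 A | T0 T0
  T0 -> b
  T1 -> a
  T2 -> c

Fill CYK table bottom-up, restricted to cells inside w[4..8]:
  T[4,4] 'b' = {S,T0}  orig:{S}
  T[5,5] 'b' = {S,T0}  orig:{S}
  T[6,6] 'b' = {S,T0}  orig:{S}
  T[7,7] 'b' = {S,T0}  orig:{S}
  T[8,8] 'b' = {S,T0}  orig:{S}
  T[4,5] 'bb' = {A}
  T[5,6] 'bb' = {A}
  T[6,7] 'bb' = {A}
  T[7,8] 'bb' = {A}
  T[4,6] 'bbb' = {A}
  T[5,7] 'bbb' = {A}
  T[6,8] 'bbb' = {A}
  T[4,7] 'bbbb' = {A}
  T[5,8] 'bbbb' = {A}
  T[4,8] 'bbbbb' = {A}

Original NTs in T[4,8] deriving "bbbbb": ["A"]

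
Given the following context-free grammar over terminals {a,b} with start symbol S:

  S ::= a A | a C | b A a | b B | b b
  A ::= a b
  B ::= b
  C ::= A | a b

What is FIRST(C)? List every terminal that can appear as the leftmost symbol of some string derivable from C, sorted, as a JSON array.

Compute FIRST by fixpoint:
iter 1:
  A via A→a b: +{a}
  B via B→b: +{b}
  C via C→A: +{a}
  S via S→a A: +{a}
  S via S→b A a: +{b}
  FIRST(S)={a,b}  FIRST(A)={a}  FIRST(B)={b}  FIRST(C)={a}
iter 2: — fixpoint
  FIRST(S)={a,b}  FIRST(A)={a}  FIRST(B)={b}  FIRST(C)={a}

FIRST(C) = ["a"]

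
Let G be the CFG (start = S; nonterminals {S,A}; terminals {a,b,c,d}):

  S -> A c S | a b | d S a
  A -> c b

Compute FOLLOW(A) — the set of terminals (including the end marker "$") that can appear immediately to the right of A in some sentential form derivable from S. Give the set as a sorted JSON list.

FIRST sets, iterate to fixpoint:
[1]
  A via A→c b: +{c}
  S via S→A c S: +{c}
  S via S→a b: +{a}
  S via S→d S a: +{d}
  S: {a,c,d}  A: {c}
[2] done
  S: {a,c,d}  A: {c}

FOLLOW iteration:
initialize: $ ∈ FOLLOW(S)
[1]
  S→A c S: FOLLOW(A) ⊇ FIRST(c) = {c}; new: +{c}
  S→d S a: FOLLOW(S) ⊇ FIRST(a) = {a}; new: +{a}
  FOLLOW[S]={$,a}  FOLLOW[A]={c}
[2] — fixpoint
  FOLLOW[S]={$,a}  FOLLOW[A]={c}

FOLLOW(A) = ["c"]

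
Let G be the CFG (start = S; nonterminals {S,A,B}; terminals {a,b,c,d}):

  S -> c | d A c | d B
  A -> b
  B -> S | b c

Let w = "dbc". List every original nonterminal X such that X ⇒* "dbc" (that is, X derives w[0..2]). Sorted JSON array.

Convert to CNF:
  S -> T2 B | T2 X4 | c
  A -> b
  B -> T0 T1 | T2 B | T2 X3 | c
  T0 -> b
  T1 -> c
  T2 -> d
  X3 -> A T1
  X4 -> A T1

Fill CYK table bottom-up, restricted to cells inside w[0..2]:
  cell(0,0) d: {T2}  orig:{}
  cell(1,1) b: {A,T0}  orig:{A}
  cell(2,2) c: {B,S,T1}  orig:{B,S}
  cell(0,1) db: ∅
  cell(1,2) bc: {B,X3,X4}  orig:{B}
  cell(0,2) dbc: {B,S}

Original NTs in T[0,2] deriving "dbc": ["B", "S"]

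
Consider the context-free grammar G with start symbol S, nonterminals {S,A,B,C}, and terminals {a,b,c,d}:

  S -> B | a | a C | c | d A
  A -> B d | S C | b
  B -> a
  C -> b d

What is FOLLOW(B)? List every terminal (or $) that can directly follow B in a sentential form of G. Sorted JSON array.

FIRST sets, iterate to fixpoint:
pass 1:
  A via A→b: +{b}
  B via B→a: +{a}
  C via C→b d: +{b}
  S via S→B: +{a}
  S via S→c: +{c}
  S via S→d A: +{d}
  FIRST[S]={a,c,d}  FIRST[A]={b}  FIRST[B]={a}  FIRST[C]={b}
pass 2:
  A via A→B d: +{a}
  A via A→S C: +{c,d}
  FIRST[S]={a,c,d}  FIRST[A]={a,b,c,d}  FIRST[B]={a}  FIRST[C]={b}
pass 3: — fixpoint
  FIRST[S]={a,c,d}  FIRST[A]={a,b,c,d}  FIRST[B]={a}  FIRST[C]={b}

FOLLOW sets:
FOLLOW(S) := {$}
pass 1:
  A→B d: FOLLOW(B) ⊇ FIRST(d) = {d}; new: +{d}
  A→S C: FOLLOW(S) ⊇ FIRST(C) = {b}; new: +{b}
  S→B: FOLLOW(B) ⊇ FOLLOW(S) ⊇ {$,b}; new: +{$,b}
  S→a C: FOLLOW(C) ⊇ FOLLOW(S) ⊇ {$,b}; new: +{$,b}
  S→d A: FOLLOW(A) ⊇ FOLLOW(S) ⊇ {$,b}; new: +{$,b}
  FOLLOW[S]={$,b}  FOLLOW[A]={$,b}  FOLLOW[B]={$,b,d}  FOLLOW[C]={$,b}
pass 2: (no change)
  FOLLOW[S]={$,b}  FOLLOW[A]={$,b}  FOLLOW[B]={$,b,d}  FOLLOW[C]={$,b}

FOLLOW(B) = ["$", "b", "d"]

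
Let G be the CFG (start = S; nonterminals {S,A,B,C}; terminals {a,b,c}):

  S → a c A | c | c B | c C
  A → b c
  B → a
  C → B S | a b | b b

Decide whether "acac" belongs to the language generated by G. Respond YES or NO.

Convert to CNF:
  S -> T1 B | T1 C | T2 X3 | c
  A -> T0 T1
  B -> a
  C -> B S | T0 T0 | T2 T0
  T0 -> b
  T1 -> c
  T2 -> a
  X3 -> T1 A

CYK fill:
  [0..0]={B,T2}  "a"  orig:{B}
  [1..1]={S,T1}  "c"  orig:{S}
  [2..2]={B,T2}  "a"  orig:{B}
  [3..3]={S,T1}  "c"  orig:{S}
  [0..1]={C}  "ac"
  [1..2]={S}  "ca"
  [2..3]={C}  "ac"
  [0..2]={C}  "aca"
  [1..3]={S}  "cac"
  [0..3]={C}  "acac"

S ∉ T[0,3] ⇒ NO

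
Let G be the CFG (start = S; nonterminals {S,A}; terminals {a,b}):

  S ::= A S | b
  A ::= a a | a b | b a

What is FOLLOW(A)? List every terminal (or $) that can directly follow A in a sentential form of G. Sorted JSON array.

FIRST sets, iterate to fixpoint:
iter 1:
  A via A→a a: +{a}
  A via A→b a: +{b}
  S via S→A S: +{a,b}
  FIRST(S)={a,b}  FIRST(A)={a,b}
iter 2: — fixpoint
  FIRST(S)={a,b}  FIRST(A)={a,b}

FOLLOW sets:
seed FOLLOW(S) with $
pass 1:
  S→A S: FOLLOW(A) ⊇ FIRST(S) = {a,b}; new: +{a,b}
  FOLLOW(S)={$}  FOLLOW(A)={a,b}
pass 2: done
  FOLLOW(S)={$}  FOLLOW(A)={a,b}

FOLLOW(A) = ["a", "b"]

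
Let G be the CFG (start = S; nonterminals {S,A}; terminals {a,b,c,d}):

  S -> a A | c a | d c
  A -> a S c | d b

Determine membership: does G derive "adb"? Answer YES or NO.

Convert to CNF:
  S -> T0 A | T1 T0 | T2 T1
  A -> T0 X4 | T2 T3
  T0 -> a
  T1 -> c
  T2 -> d
  T3 -> b
  X4 -> S T1

CYK fill:
  T[0,0] 'a' = {T0}  orig:{}
  T[1,1] 'd' = {T2}  orig:{}
  T[2,2] 'b' = {T3}  orig:{}
  T[0,1] 'ad' = ∅
  T[1,2] 'db' = {A}
  T[0,2] 'adb' = {S}

S ∈ T[0,2] ⇒ YES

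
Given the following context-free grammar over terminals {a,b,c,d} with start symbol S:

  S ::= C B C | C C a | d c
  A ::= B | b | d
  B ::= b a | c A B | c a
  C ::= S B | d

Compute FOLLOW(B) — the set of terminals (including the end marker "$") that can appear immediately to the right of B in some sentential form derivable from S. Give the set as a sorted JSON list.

FIRST iteration:
pass 1:
  A via A→b: +{b}
  A via A→d: +{d}
  B via B→b a: +{b}
  B via B→c A B: +{c}
  C via C→d: +{d}
  S via S→C B C: +{d}
  FIRST[S]={d}  FIRST[A]={b,d}  FIRST[B]={b,c}  FIRST[C]={d}
pass 2:
  A via A→B: +{c}
  FIRST[S]={d}  FIRST[A]={b,c,d}  FIRST[B]={b,c}  FIRST[C]={d}
pass 3: done
  FIRST[S]={d}  FIRST[A]={b,c,d}  FIRST[B]={b,c}  FIRST[C]={d}

FOLLOW sets:
seed FOLLOW(S) with $
[1]
  B→c A B: FOLLOW(A) ⊇ FIRST(B) = {b,c}; new: +{b,c}
  C→S B: FOLLOW(S) ⊇ FIRST(B) = {b,c}; new: +{b,c}
  S→C B C: FOLLOW(C) ⊇ FIRST(B) = {b,c}; new: +{b,c}
  S→C B C: FOLLOW(B) ⊇ FIRST(C) = {d}; new: +{d}
  S→C B C: FOLLOW(C) ⊇ FOLLOW(S) ⊇ {$,b,c}; new: +{$}
  S→C C a: FOLLOW(C) ⊇ FIRST(C) = {d}; new: +{d}
  S→C C a: FOLLOW(C) ⊇ FIRST(a) = {a}; new: +{a}
  S: {$,b,c}  A: {b,c}  B: {d}  C: {$,a,b,c,d}
[2]
  A→B: FOLLOW(B) ⊇ FOLLOW(A) ⊇ {b,c}; new: +{b,c}
  C→S B: FOLLOW(B) ⊇ FOLLOW(C) ⊇ {$,a,b,c,d}; new: +{$,a}
  S: {$,b,c}  A: {b,c}  B: {$,a,b,c,d}  C: {$,a,b,c,d}
[3] done
  S: {$,b,c}  A: {b,c}  B: {$,a,b,c,d}  C: {$,a,b,c,d}

FOLLOW(B) = ["$", "a", "b", "c", "d"]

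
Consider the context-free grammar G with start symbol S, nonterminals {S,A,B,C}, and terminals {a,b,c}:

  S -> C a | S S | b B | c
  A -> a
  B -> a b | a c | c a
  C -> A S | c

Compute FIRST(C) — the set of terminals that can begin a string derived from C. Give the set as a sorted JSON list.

FIRST iteration:
round 1:
  A via A→a: +{a}
  B via B→a b: +{a}
  B via B→c a: +{c}
  C via C→A S: +{a}
  C via C→c: +{c}
  S via S→C a: +{a,c}
  S via S→b B: +{b}
  FIRST[S]={a,b,c}  FIRST[A]={a}  FIRST[B]={a,c}  FIRST[C]={a,c}
round 2: (stable)
  FIRST[S]={a,b,c}  FIRST[A]={a}  FIRST[B]={a,c}  FIRST[C]={a,c}

FIRST(C) = ["a", "c"]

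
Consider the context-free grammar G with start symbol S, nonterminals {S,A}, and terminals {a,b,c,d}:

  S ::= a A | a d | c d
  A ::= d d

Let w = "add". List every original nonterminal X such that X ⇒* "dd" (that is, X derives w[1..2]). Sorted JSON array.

Convert to CNF:
  S -> T1 A | T1 T0 | T2 T0
  A -> T0 T0
  T0 -> d
  T1 -> a
  T2 -> c

Fill CYK table bottom-up, restricted to cells inside w[1..2]:
  [1..1]={T0}  "d"  orig:{}
  [2..2]={T0}  "d"  orig:{}
  [1..2]={A}  "dd"

Original NTs in T[1,2] deriving "dd": ["A"]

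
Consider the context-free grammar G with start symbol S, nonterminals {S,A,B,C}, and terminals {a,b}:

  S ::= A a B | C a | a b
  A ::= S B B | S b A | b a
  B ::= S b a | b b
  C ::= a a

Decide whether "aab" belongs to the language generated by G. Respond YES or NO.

Convert to CNF:
  S -> A X5 | C T1 | T1 T0
  A -> S X2 | S X3 | T0 T1
  B -> S X4 | T0 T0
  C -> T1 T1
  T0 -> b
  T1 -> a
  X2 -> B B
  X3 -> T0 A
  X4 -> T0 T1
  X5 -> T1 B

CYK fill:
  cell(0,0) a: {T1}  orig:{}
  cell(1,1) a: {T1}  orig:{}
  cell(2,2) b: {T0}  orig:{}
  cell(0,1) aa: {C}
  cell(1,2) ab: {S}
  cell(0,2) aab: ∅

S ∉ T[0,2] ⇒ NO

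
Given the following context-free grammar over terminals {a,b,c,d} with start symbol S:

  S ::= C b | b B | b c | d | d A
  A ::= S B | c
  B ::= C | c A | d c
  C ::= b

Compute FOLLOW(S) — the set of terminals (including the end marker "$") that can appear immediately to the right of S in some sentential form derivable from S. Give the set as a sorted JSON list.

FIRST iteration:
round 1:
  A via A→c: +{c}
  B via B→c A: +{c}
  B via B→d c: +{d}
  C via C→b: +{b}
  S via S→C b: +{b}
  S via S→d: +{d}
  FIRST(S)={b,d}  FIRST(A)={c}  FIRST(B)={c,d}  FIRST(C)={b}
round 2:
  A via A→S B: +{b,d}
  B via B→C: +{b}
  FIRST(S)={b,d}  FIRST(A)={b,c,d}  FIRST(B)={b,c,d}  FIRST(C)={b}
round 3: (no change)
  FIRST(S)={b,d}  FIRST(A)={b,c,d}  FIRST(B)={b,c,d}  FIRST(C)={b}

Compute FOLLOW by fixpoint:
FOLLOW(S) := {$}
[1]
  A→S B: FOLLOW(S) ⊇ FIRST(B) = {b,c,d}; new: +{b,c,d}
  S→C b: FOLLOW(C) ⊇ FIRST(b) = {b}; new: +{b}
  S→b B: FOLLOW(B) ⊇ FOLLOW(S) ⊇ {$,b,c,d}; new: +{$,b,c,d}
  S→d A: FOLLOW(A) ⊇ FOLLOW(S) ⊇ {$,b,c,d}; new: +{$,b,c,d}
  S: {$,b,c,d}  A: {$,b,c,d}  B: {$,b,c,d}  C: {b}
[2]
  B→C: FOLLOW(C) ⊇ FOLLOW(B) ⊇ {$,b,c,d}; new: +{$,c,d}
  S: {$,b,c,d}  A: {$,b,c,d}  B: {$,b,c,d}  C: {$,b,c,d}
[3] (stable)
  S: {$,b,c,d}  A: {$,b,c,d}  B: {$,b,c,d}  C: {$,b,c,d}

FOLLOW(S) = ["$", "b", "c", "d"]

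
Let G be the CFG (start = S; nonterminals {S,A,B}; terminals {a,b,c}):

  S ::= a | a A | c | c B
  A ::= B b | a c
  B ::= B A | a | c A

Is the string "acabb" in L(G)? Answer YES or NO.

Convert to CNF:
  S -> T1 A | T2 B | a | c
  A -> B T0 | T1 T2
  B -> B A | T2 A | a
  T0 -> b
  T1 -> a
  T2 -> c

CYK table (by increasing span):
  cell(0,0) a: {B,S,T1}  orig:{B,S}
  cell(1,1) c: {S,T2}  orig:{S}
  cell(2,2) a: {B,S,T1}  orig:{B,S}
  cell(3,3) b: {T0}  orig:{}
  cell(4,4) b: {T0}  orig:{}
  cell(0,1) ac: {A}
  cell(1,2) ca: {S}
  cell(2,3) ab: {A}
  cell(3,4) bb: ∅
  cell(0,2) aca: ∅
  cell(1,3) cab: {B}
  cell(2,4) abb: ∅
  cell(0,3) acab: ∅
  cell(1,4) cabb: {A}
  cell(0,4) acabb: {B,S}

S ∈ T[0,4] ⇒ YES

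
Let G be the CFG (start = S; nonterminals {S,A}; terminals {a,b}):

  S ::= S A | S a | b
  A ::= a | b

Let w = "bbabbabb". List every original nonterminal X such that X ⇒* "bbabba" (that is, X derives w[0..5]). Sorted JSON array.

CNF form of G:
  S -> S A | S T0 | b
  A -> a | b
  T0 -> a

CYK fill, restricted to cells inside w[0..5]:
  [0..0]={A,S}  "b"
  [1..1]={A,S}  "b"
  [2..2]={A,T0}  "a"  orig:{A}
  [3..3]={A,S}  "b"
  [4..4]={A,S}  "b"
  [5..5]={A,T0}  "a"  orig:{A}
  [0..1]={S}  "bb"
  [1..2]={S}  "ba"
  [2..3]=∅  "ab"
  [3..4]={S}  "bb"
  [4..5]={S}  "ba"
  [0..2]={S}  "bba"
  [1..3]={S}  "bab"
  [2..4]=∅  "abb"
  [3..5]={S}  "bba"
  [0..3]={S}  "bbab"
  [1..4]={S}  "babb"
  [2..5]=∅  "abba"
  [0..4]={S}  "bbabb"
  [1..5]={S}  "babba"
  [0..5]={S}  "bbabba"

Original NTs in T[0,5] deriving "bbabba": ["S"]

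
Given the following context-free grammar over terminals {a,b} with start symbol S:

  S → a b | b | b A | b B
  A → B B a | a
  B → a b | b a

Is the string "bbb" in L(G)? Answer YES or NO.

CNF form of G:
  S -> T0 T1 | T1 A | T1 B | b
  A -> B X2 | a
  B -> T0 T1 | T1 T0
  T0 -> a
  T1 -> b
  X2 -> B T0

Fill CYK table bottom-up:
  T[0,0] 'b' = {S,T1}  orig:{S}
  T[1,1] 'b' = {S,T1}  orig:{S}
  T[2,2] 'b' = {S,T1}  orig:{S}
  T[0,1] 'bb' = ∅
  T[1,2] 'bb' = ∅
  T[0,2] 'bbb' = ∅

S ∉ T[0,2] ⇒ NO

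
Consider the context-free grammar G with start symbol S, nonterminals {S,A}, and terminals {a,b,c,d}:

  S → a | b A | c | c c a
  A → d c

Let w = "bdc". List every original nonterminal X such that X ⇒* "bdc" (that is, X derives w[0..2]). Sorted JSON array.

CNF form of G:
  S -> T1 X4 | T2 A | a | c
  A -> T0 T1
  T0 -> d
  T1 -> c
  T2 -> b
  T3 -> a
  X4 -> T1 T3

CYK table (by increasing span) — only the sub-triangle for w[0..2]:
  T[0,0] 'b' = {T2}  orig:{}
  T[1,1] 'd' = {T0}  orig:{}
  T[2,2] 'c' = {S,T1}  orig:{S}
  T[0,1] 'bd' = ∅
  T[1,2] 'dc' = {A}
  T[0,2] 'bdc' = {S}

Original NTs in T[0,2] deriving "bdc": ["S"]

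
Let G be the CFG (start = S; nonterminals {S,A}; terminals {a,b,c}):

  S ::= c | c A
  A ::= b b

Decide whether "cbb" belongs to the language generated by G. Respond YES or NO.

CNF form of G:
  S -> T1 A | c
  A -> T0 T0
  T0 -> b
  T1 -> c

CYK table (by increasing span):
  [0..0]={S,T1}  "c"  orig:{S}
  [1..1]={T0}  "b"  orig:{}
  [2..2]={T0}  "b"  orig:{}
  [0..1]=∅  "cb"
  [1..2]={A}  "bb"
  [0..2]={S}  "cbb"

S ∈ T[0,2] ⇒ YES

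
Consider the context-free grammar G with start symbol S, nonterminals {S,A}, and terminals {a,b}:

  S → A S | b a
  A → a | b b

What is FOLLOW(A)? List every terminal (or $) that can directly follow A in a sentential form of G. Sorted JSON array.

FIRST sets, iterate to fixpoint:
[1]
  A via A→a: +{a}
  A via A→b b: +{b}
  S via S→A S: +{a,b}
  FIRST(S)={a,b}  FIRST(A)={a,b}
[2] done
  FIRST(S)={a,b}  FIRST(A)={a,b}

Compute FOLLOW by fixpoint:
FOLLOW(S) := {$}
pass 1:
  S→A S: FOLLOW(A) ⊇ FIRST(S) = {a,b}; new: +{a,b}
  S: {$}  A: {a,b}
pass 2: — fixpoint
  S: {$}  A: {a,b}

FOLLOW(A) = ["a", "b"]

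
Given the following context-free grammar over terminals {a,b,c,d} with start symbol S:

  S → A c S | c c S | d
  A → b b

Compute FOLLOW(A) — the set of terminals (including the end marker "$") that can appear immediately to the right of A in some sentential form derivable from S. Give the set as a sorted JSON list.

FIRST sets, iterate to fixpoint:
[1]
  A via A→b b: +{b}
  S via S→A c S: +{b}
  S via S→c c S: +{c}
  S via S→d: +{d}
  S: {b,c,d}  A: {b}
[2] (stable)
  S: {b,c,d}  A: {b}

Compute FOLLOW by fixpoint:
seed FOLLOW(S) with $
[1]
  S→A c S: FOLLOW(A) ⊇ FIRST(c) = {c}; new: +{c}
  FOLLOW[S]={$}  FOLLOW[A]={c}
[2] (no change)
  FOLLOW[S]={$}  FOLLOW[A]={c}

FOLLOW(A) = ["c"]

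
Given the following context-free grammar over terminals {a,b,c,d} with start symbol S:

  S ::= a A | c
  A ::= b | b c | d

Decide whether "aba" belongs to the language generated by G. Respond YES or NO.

CNF form of G:
  S -> T2 A | c
  A -> T0 T1 | b | d
  T0 -> b
  T1 -> c
  T2 -> a

CYK table (by increasing span):
  cell(0,0) a: {T2}  orig:{}
  cell(1,1) b: {A,T0}  orig:{A}
  cell(2,2) a: {T2}  orig:{}
  cell(0,1) ab: {S}
  cell(1,2) ba: ∅
  cell(0,2) aba: ∅

S ∉ T[0,2] ⇒ NO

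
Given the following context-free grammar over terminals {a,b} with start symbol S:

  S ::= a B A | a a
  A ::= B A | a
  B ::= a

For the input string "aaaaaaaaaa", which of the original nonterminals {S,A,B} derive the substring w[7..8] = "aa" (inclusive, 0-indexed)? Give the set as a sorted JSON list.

CNF form of G:
  S -> T0 T0 | T0 X1
  A -> B A | a
  B -> a
  T0 -> a
  X1 -> B A

CYK table (by increasing span) (cells [i..j] with 7 ≤ i ≤ j ≤ 8 only):
  T[7,7] 'a' = {A,B,T0}  orig:{A,B}
  T[8,8] 'a' = {A,B,T0}  orig:{A,B}
  T[7,8] 'aa' = {A,S,X1}  orig:{A,S}

Original NTs in T[7,8] deriving "aa": ["A", "S"]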